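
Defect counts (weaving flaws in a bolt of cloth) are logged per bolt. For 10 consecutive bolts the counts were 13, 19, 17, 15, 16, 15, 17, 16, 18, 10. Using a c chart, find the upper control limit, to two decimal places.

27.45

c̄ = (13 + 19 + 17 + 15 + 16 + 15 + 17 + 16 + 18 + 10) / 10 = 156 / 10 = 15.6000
UCL = c̄ + 3√c̄ = 15.6000 + 3 × √15.6000 = 15.6000 + 3 × 3.9497 = 27.4491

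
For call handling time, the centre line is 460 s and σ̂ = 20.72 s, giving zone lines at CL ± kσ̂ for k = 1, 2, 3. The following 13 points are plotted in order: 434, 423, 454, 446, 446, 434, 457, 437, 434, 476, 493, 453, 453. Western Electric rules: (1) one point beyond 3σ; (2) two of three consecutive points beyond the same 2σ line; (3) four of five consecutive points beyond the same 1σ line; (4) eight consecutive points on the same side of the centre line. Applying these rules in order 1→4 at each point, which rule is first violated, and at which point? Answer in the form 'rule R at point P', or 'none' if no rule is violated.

rule 4 at point 8

Zone of each point (C = within 1σ̂, B = 1σ̂–2σ̂, A = 2σ̂–3σ̂, * = beyond 3σ̂; sign = side of CL): 1:-B, 2:-B, 3:-C, 4:-C, 5:-C, 6:-B, 7:-C, 8:-B, 9:-B, 10:+C, 11:+B, 12:-C, 13:-C
Rule 4 (eight consecutive points on the same side of the centre line) is satisfied at point 8.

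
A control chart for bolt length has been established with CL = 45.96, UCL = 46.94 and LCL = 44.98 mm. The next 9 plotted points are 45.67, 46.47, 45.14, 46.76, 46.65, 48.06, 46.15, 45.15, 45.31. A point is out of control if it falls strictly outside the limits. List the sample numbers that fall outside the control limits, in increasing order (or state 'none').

Compare each point to [44.98, 46.94]: sample 6 = 48.06 > UCL.

6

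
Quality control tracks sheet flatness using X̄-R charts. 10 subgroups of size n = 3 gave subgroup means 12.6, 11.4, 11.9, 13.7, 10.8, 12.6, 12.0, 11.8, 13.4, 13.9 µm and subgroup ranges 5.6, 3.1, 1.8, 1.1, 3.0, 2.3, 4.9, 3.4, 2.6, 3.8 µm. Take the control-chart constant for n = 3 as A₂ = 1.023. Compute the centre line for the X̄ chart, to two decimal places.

12.41

X̄̄ = (12.6 + 11.4 + 11.9 + 13.7 + 10.8 + 12.6 + 12.0 + 11.8 + 13.4 + 13.9) / 10 = 124.1000 / 10 = 12.4100
CL = X̄̄ = 12.4100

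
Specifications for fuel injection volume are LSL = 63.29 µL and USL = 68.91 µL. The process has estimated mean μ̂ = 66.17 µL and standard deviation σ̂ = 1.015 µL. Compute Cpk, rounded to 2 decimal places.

0.90

Cpu = (USL − μ̂) / (3σ̂) = (68.91 − 66.17) / (3 × 1.015) = 0.8998; Cpl = (μ̂ − LSL) / (3σ̂) = (66.17 − 63.29) / (3 × 1.015) = 0.9458; Cpk = min(Cpu, Cpl) = 0.8998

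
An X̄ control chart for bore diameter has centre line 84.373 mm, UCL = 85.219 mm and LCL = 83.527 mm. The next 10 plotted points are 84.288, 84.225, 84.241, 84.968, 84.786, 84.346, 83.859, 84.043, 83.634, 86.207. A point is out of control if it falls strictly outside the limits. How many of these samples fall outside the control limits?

1

Compare each point to [83.527, 85.219]: sample 10 = 86.207 > UCL.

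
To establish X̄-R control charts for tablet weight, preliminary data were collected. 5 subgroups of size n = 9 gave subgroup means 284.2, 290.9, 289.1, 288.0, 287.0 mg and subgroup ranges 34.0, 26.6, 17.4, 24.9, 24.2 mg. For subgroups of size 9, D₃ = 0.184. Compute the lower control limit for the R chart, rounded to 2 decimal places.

4.68

R̄ = (34.0 + 26.6 + 17.4 + 24.9 + 24.2) / 5 = 127.1000 / 5 = 25.4200
LCL_R = D₃·R̄ = 0.184 × 25.4200 = 4.6773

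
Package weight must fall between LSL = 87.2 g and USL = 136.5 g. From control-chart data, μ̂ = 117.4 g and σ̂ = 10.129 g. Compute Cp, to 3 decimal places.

Cp = (USL − LSL) / (6σ̂) = (136.5 − 87.2) / (6 × 10.129) = 49.3000 / 60.7740 = 0.8112

0.811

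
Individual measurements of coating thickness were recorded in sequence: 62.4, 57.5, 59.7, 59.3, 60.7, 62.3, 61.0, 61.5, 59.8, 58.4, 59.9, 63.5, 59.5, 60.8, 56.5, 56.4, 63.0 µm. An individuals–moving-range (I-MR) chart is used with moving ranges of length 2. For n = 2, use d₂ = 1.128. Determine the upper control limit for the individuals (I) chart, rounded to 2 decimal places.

66.25

X̄ = (62.4 + 57.5 + 59.7 + 59.3 + 60.7 + 62.3 + 61.0 + 61.5 + 59.8 + 58.4 + 59.9 + 63.5 + 59.5 + 60.8 + 56.5 + 56.4 + 63.0) / 17 = 60.1294
Moving ranges: 4.9, 2.2, 0.4, 1.4, 1.6, 1.3, 0.5, 1.7, 1.4, 1.5, 3.6, 4.0, 1.3, 4.3, 0.1, 6.6; M̄R̄ = 36.8000 / 16 = 2.3000
UCL = X̄ + 3·M̄R̄/d₂ = 60.1294 + 3 × 2.3000 / 1.128 = 66.2464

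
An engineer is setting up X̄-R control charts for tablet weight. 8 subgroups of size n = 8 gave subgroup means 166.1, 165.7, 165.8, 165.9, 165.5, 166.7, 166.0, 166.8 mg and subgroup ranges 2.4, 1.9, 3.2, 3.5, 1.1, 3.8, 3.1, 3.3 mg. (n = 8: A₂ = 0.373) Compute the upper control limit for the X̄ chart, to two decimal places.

X̄̄ = (166.1 + 165.7 + 165.8 + 165.9 + 165.5 + 166.7 + 166.0 + 166.8) / 8 = 1328.5000 / 8 = 166.0625
R̄ = (2.4 + 1.9 + 3.2 + 3.5 + 1.1 + 3.8 + 3.1 + 3.3) / 8 = 22.3000 / 8 = 2.7875
UCL = X̄̄ + A₂·R̄ = 166.0625 + 0.373 × 2.7875 = 167.1022

167.10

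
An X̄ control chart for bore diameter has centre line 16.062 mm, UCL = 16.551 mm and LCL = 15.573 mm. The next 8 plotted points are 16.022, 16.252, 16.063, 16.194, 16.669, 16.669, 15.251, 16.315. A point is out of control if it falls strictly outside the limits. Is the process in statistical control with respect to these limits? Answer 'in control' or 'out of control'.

out of control

Compare each point to [15.573, 16.551]: sample 5 = 16.669 > UCL; sample 6 = 16.669 > UCL; sample 7 = 15.251 < LCL.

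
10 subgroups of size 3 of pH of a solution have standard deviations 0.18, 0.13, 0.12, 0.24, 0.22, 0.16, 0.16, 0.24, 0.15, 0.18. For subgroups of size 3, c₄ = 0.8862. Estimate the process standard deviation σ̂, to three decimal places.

s̄ = (0.18 + 0.13 + 0.12 + 0.24 + 0.22 + 0.16 + 0.16 + 0.24 + 0.15 + 0.18) / 10 = 0.1780
σ̂ = s̄ / c₄ = 0.1780 / 0.8862 = 0.2009

0.201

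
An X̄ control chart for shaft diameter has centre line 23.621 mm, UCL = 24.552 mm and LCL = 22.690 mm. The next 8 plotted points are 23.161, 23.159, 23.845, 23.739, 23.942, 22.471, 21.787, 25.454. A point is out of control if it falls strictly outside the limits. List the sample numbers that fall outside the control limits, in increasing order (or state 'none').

6, 7, 8

Compare each point to [22.690, 24.552]: sample 6 = 22.471 < LCL; sample 7 = 21.787 < LCL; sample 8 = 25.454 > UCL.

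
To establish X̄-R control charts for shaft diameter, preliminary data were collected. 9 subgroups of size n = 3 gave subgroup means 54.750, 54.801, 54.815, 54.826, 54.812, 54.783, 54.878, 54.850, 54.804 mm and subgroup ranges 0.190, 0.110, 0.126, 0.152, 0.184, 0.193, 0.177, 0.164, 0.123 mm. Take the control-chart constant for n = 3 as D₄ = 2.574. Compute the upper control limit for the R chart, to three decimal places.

R̄ = (0.190 + 0.110 + 0.126 + 0.152 + 0.184 + 0.193 + 0.177 + 0.164 + 0.123) / 9 = 1.4190 / 9 = 0.1577
UCL_R = D₄·R̄ = 2.574 × 0.1577 = 0.4058

0.406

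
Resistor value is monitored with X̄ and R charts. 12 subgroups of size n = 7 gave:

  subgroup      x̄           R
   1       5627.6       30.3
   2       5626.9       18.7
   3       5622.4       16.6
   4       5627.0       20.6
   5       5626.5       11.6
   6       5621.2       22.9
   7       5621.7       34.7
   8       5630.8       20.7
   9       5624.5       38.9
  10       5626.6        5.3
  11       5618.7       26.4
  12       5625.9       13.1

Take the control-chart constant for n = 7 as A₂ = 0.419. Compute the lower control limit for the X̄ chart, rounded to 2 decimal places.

X̄̄ = (5627.6 + 5626.9 + 5622.4 + 5627.0 + 5626.5 + 5621.2 + 5621.7 + 5630.8 + 5624.5 + 5626.6 + 5618.7 + 5625.9) / 12 = 67499.8000 / 12 = 5624.9833
R̄ = (30.3 + 18.7 + 16.6 + 20.6 + 11.6 + 22.9 + 34.7 + 20.7 + 38.9 + 5.3 + 26.4 + 13.1) / 12 = 259.8000 / 12 = 21.6500
LCL = X̄̄ − A₂·R̄ = 5624.9833 − 0.419 × 21.6500 = 5615.9120

5615.91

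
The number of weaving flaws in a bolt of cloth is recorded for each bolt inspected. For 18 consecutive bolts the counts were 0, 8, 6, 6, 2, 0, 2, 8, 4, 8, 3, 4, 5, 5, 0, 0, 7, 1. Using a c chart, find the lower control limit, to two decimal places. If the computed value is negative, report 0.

0.00

c̄ = (0 + 8 + 6 + 6 + 2 + 0 + 2 + 8 + 4 + 8 + 3 + 4 + 5 + 5 + 0 + 0 + 7 + 1) / 18 = 69 / 18 = 3.8333
LCL = c̄ − 3√c̄ = 3.8333 − 3 × 1.9579 = -2.0403 → 0 (cannot be negative)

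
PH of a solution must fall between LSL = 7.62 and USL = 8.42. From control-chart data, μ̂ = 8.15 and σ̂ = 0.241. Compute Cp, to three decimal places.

0.553

Cp = (USL − LSL) / (6σ̂) = (8.42 − 7.62) / (6 × 0.241) = 0.8000 / 1.4460 = 0.5533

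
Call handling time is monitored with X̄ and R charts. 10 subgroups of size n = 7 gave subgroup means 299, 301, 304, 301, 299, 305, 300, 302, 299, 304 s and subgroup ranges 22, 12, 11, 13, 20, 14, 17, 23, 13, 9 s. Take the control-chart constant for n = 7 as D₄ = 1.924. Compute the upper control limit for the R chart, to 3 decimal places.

29.630

R̄ = (22 + 12 + 11 + 13 + 20 + 14 + 17 + 23 + 13 + 9) / 10 = 154.0000 / 10 = 15.4000
UCL_R = D₄·R̄ = 1.924 × 15.4000 = 29.6296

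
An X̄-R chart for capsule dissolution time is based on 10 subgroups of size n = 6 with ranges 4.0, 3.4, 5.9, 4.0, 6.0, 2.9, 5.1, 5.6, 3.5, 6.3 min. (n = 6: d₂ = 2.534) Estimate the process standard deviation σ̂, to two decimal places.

1.84

R̄ = (4.0 + 3.4 + 5.9 + 4.0 + 6.0 + 2.9 + 5.1 + 5.6 + 3.5 + 6.3) / 10 = 4.6700
σ̂ = R̄ / d₂ = 4.6700 / 2.534 = 1.8429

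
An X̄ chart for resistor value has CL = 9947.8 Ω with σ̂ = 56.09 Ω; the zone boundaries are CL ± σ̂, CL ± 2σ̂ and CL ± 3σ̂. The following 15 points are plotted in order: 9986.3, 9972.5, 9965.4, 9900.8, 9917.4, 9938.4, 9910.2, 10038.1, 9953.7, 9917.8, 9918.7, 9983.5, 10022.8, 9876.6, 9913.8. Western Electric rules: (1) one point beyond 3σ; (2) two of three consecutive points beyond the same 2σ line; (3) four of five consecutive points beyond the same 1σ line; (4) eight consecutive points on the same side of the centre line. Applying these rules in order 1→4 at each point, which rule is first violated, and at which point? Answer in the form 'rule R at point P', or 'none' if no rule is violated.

Zone of each point (C = within 1σ̂, B = 1σ̂–2σ̂, A = 2σ̂–3σ̂, * = beyond 3σ̂; sign = side of CL): 1:+C, 2:+C, 3:+C, 4:-C, 5:-C, 6:-C, 7:-C, 8:+B, 9:+C, 10:-C, 11:-C, 12:+C, 13:+B, 14:-B, 15:-C
No rule fires across all 15 points.

none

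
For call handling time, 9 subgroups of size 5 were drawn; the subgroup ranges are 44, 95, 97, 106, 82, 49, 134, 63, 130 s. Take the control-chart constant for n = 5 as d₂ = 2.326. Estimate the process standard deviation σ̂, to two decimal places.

38.22

R̄ = (44 + 95 + 97 + 106 + 82 + 49 + 134 + 63 + 130) / 9 = 88.8889
σ̂ = R̄ / d₂ = 88.8889 / 2.326 = 38.2153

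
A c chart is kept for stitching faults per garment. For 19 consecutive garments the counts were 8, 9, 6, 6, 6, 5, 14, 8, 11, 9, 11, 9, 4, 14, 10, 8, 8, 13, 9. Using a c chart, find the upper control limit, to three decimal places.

c̄ = (8 + 9 + 6 + 6 + 6 + 5 + 14 + 8 + 11 + 9 + 11 + 9 + 4 + 14 + 10 + 8 + 8 + 13 + 9) / 19 = 168 / 19 = 8.8421
UCL = c̄ + 3√c̄ = 8.8421 + 3 × √8.8421 = 8.8421 + 3 × 2.9736 = 17.7628

17.763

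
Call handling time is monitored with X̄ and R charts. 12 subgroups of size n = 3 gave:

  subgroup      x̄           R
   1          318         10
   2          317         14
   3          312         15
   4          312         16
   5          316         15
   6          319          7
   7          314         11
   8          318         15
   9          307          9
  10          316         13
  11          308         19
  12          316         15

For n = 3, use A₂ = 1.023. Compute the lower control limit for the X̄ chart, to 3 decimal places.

X̄̄ = (318 + 317 + 312 + 312 + 316 + 319 + 314 + 318 + 307 + 316 + 308 + 316) / 12 = 3773.0000 / 12 = 314.4167
R̄ = (10 + 14 + 15 + 16 + 15 + 7 + 11 + 15 + 9 + 13 + 19 + 15) / 12 = 159.0000 / 12 = 13.2500
LCL = X̄̄ − A₂·R̄ = 314.4167 − 1.023 × 13.2500 = 300.8619

300.862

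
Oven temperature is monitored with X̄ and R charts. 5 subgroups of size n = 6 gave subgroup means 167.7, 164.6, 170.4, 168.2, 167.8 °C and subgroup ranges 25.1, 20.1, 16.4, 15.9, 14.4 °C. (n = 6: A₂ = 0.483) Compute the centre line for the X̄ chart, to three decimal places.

167.740

X̄̄ = (167.7 + 164.6 + 170.4 + 168.2 + 167.8) / 5 = 838.7000 / 5 = 167.7400
CL = X̄̄ = 167.7400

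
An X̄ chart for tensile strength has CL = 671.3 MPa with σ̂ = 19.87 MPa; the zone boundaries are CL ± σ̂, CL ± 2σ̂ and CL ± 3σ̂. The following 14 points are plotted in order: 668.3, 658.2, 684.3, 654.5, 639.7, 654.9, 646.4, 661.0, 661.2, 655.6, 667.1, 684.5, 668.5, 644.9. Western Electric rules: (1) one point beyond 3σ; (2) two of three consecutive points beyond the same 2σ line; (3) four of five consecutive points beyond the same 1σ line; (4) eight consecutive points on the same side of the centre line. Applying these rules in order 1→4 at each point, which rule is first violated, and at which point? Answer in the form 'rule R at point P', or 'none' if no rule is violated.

Zone of each point (C = within 1σ̂, B = 1σ̂–2σ̂, A = 2σ̂–3σ̂, * = beyond 3σ̂; sign = side of CL): 1:-C, 2:-C, 3:+C, 4:-C, 5:-B, 6:-C, 7:-B, 8:-C, 9:-C, 10:-C, 11:-C, 12:+C, 13:-C, 14:-B
Rule 4 (eight consecutive points on the same side of the centre line) is satisfied at point 11.

rule 4 at point 11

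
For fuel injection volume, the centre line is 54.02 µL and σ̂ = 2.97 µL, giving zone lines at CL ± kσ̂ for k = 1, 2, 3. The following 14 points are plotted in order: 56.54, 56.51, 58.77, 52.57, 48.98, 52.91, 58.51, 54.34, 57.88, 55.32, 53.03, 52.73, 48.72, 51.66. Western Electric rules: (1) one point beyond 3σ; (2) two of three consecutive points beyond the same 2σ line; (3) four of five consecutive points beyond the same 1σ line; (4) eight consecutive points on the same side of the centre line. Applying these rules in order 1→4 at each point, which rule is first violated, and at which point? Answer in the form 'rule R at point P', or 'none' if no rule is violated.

Zone of each point (C = within 1σ̂, B = 1σ̂–2σ̂, A = 2σ̂–3σ̂, * = beyond 3σ̂; sign = side of CL): 1:+C, 2:+C, 3:+B, 4:-C, 5:-B, 6:-C, 7:+B, 8:+C, 9:+B, 10:+C, 11:-C, 12:-C, 13:-B, 14:-C
No rule fires across all 14 points.

none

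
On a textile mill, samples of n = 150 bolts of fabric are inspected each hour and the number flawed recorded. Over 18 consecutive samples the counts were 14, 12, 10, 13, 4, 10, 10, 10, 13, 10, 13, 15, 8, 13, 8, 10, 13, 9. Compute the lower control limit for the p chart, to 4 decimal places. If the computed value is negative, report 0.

p̄ = Σdᵢ / (k·n) = 195 / (18 × 150) = 0.07222
LCL = p̄ − 3·√(p̄(1−p̄)/n) = 0.07222 − 3 × 0.02114 = 0.00882

0.0088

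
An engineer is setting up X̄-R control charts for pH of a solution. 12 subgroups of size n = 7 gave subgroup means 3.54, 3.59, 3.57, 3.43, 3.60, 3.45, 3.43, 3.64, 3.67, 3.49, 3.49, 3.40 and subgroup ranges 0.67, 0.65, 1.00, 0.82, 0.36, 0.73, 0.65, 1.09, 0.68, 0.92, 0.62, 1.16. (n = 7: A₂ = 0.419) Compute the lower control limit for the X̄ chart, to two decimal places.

3.20

X̄̄ = (3.54 + 3.59 + 3.57 + 3.43 + 3.60 + 3.45 + 3.43 + 3.64 + 3.67 + 3.49 + 3.49 + 3.40) / 12 = 42.3000 / 12 = 3.5250
R̄ = (0.67 + 0.65 + 1.00 + 0.82 + 0.36 + 0.73 + 0.65 + 1.09 + 0.68 + 0.92 + 0.62 + 1.16) / 12 = 9.3500 / 12 = 0.7792
LCL = X̄̄ − A₂·R̄ = 3.5250 − 0.419 × 0.7792 = 3.1985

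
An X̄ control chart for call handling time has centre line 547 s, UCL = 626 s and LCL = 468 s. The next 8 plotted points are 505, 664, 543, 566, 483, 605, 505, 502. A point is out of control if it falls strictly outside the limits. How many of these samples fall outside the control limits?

1

Compare each point to [468, 626]: sample 2 = 664 > UCL.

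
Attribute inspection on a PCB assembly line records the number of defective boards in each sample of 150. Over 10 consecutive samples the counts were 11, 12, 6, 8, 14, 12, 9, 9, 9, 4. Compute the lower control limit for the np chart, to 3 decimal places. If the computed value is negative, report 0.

0.495

p̄ = Σdᵢ / (k·n) = 94 / (10 × 150) = 0.06267
LCL = np̄ − 3·√(np̄(1−p̄)) = 9.4000 − 3 × 2.9683 = 0.4950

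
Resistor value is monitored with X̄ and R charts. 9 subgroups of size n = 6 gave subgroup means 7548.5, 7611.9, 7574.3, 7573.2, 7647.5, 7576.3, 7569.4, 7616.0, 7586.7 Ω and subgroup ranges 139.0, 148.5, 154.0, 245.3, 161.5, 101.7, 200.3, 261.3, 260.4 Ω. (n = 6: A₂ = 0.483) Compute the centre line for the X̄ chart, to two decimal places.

7589.31

X̄̄ = (7548.5 + 7611.9 + 7574.3 + 7573.2 + 7647.5 + 7576.3 + 7569.4 + 7616.0 + 7586.7) / 9 = 68303.8000 / 9 = 7589.3111
CL = X̄̄ = 7589.3111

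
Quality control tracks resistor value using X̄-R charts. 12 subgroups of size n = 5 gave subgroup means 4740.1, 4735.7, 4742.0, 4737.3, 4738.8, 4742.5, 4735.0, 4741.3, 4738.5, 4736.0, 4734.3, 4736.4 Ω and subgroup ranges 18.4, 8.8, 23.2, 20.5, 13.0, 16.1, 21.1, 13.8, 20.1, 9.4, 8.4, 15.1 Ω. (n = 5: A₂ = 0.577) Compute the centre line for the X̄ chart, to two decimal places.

4738.16

X̄̄ = (4740.1 + 4735.7 + 4742.0 + 4737.3 + 4738.8 + 4742.5 + 4735.0 + 4741.3 + 4738.5 + 4736.0 + 4734.3 + 4736.4) / 12 = 56857.9000 / 12 = 4738.1583
CL = X̄̄ = 4738.1583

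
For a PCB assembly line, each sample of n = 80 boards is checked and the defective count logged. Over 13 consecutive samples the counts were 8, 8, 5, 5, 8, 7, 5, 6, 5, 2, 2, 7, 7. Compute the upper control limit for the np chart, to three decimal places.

12.710

p̄ = Σdᵢ / (k·n) = 75 / (13 × 80) = 0.07212
UCL = np̄ + 3·√(np̄(1−p̄)) = 5.7692 + 3 × √(5.7692×0.92788) = 5.7692 + 3 × 2.3137 = 12.7103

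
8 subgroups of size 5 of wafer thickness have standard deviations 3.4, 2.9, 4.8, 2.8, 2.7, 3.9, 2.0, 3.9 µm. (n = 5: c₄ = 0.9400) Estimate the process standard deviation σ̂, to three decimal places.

s̄ = (3.4 + 2.9 + 4.8 + 2.8 + 2.7 + 3.9 + 2.0 + 3.9) / 8 = 3.3000
σ̂ = s̄ / c₄ = 3.3000 / 0.9400 = 3.5106

3.511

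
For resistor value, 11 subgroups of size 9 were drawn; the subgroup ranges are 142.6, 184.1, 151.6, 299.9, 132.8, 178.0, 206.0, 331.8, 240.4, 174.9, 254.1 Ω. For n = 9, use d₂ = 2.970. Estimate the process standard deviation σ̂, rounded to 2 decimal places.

70.28

R̄ = (142.6 + 184.1 + 151.6 + 299.9 + 132.8 + 178.0 + 206.0 + 331.8 + 240.4 + 174.9 + 254.1) / 11 = 208.7455
σ̂ = R̄ / d₂ = 208.7455 / 2.970 = 70.2847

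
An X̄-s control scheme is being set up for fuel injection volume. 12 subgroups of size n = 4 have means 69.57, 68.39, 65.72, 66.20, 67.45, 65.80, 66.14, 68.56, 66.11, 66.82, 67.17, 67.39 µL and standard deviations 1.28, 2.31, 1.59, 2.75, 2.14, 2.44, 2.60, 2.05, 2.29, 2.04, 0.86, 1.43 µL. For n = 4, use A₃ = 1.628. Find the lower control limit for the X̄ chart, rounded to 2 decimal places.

X̄̄ = (69.57 + 68.39 + 65.72 + 66.20 + 67.45 + 65.80 + 66.14 + 68.56 + 66.11 + 66.82 + 67.17 + 67.39) / 12 = 67.1100
s̄ = (1.28 + 2.31 + 1.59 + 2.75 + 2.14 + 2.44 + 2.60 + 2.05 + 2.29 + 2.04 + 0.86 + 1.43) / 12 = 1.9817
LCL = X̄̄ − A₃·s̄ = 67.1100 − 1.628 × 1.9817 = 63.8838

63.88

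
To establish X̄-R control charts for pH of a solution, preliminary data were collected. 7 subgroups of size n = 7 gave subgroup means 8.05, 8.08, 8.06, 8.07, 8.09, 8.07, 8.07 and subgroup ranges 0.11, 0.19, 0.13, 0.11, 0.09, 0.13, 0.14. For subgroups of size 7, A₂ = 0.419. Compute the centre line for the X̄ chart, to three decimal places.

X̄̄ = (8.05 + 8.08 + 8.06 + 8.07 + 8.09 + 8.07 + 8.07) / 7 = 56.4900 / 7 = 8.0700
CL = X̄̄ = 8.0700

8.070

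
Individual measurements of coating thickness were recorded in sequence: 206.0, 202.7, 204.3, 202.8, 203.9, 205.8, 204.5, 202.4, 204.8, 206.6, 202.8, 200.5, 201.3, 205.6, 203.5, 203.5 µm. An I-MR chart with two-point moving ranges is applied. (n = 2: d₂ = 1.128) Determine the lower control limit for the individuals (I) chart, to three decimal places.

X̄ = (206.0 + 202.7 + 204.3 + 202.8 + 203.9 + 205.8 + 204.5 + 202.4 + 204.8 + 206.6 + 202.8 + 200.5 + 201.3 + 205.6 + 203.5 + 203.5) / 16 = 203.8125
Moving ranges: 3.3, 1.6, 1.5, 1.1, 1.9, 1.3, 2.1, 2.4, 1.8, 3.8, 2.3, 0.8, 4.3, 2.1, 0.0; M̄R̄ = 30.3000 / 15 = 2.0200
LCL = X̄ − 3·M̄R̄/d₂ = 203.8125 − 3 × 2.0200 / 1.128 = 198.4402

198.440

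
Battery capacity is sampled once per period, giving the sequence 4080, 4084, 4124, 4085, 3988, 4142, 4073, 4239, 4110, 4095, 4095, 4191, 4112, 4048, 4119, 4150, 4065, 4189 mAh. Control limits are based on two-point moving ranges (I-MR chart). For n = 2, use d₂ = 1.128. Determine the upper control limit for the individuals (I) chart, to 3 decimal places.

4308.091

X̄ = (4080 + 4084 + 4124 + 4085 + 3988 + 4142 + 4073 + 4239 + 4110 + 4095 + 4095 + 4191 + 4112 + 4048 + 4119 + 4150 + 4065 + 4189) / 18 = 4110.5000
Moving ranges: 4, 40, 39, 97, 154, 69, 166, 129, 15, 0, 96, 79, 64, 71, 31, 85, 124; M̄R̄ = 1263.0000 / 17 = 74.2941
UCL = X̄ + 3·M̄R̄/d₂ = 4110.5000 + 3 × 74.2941 / 1.128 = 4308.0907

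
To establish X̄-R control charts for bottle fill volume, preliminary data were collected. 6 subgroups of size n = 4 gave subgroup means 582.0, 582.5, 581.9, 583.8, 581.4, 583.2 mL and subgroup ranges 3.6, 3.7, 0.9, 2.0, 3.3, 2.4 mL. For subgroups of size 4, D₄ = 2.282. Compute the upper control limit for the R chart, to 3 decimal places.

6.047

R̄ = (3.6 + 3.7 + 0.9 + 2.0 + 3.3 + 2.4) / 6 = 15.9000 / 6 = 2.6500
UCL_R = D₄·R̄ = 2.282 × 2.6500 = 6.0473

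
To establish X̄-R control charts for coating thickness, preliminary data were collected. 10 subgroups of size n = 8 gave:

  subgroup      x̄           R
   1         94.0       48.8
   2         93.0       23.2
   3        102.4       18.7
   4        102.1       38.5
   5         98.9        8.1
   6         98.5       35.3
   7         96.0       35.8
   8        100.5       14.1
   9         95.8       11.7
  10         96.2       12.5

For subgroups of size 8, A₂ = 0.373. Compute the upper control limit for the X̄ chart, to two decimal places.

X̄̄ = (94.0 + 93.0 + 102.4 + 102.1 + 98.9 + 98.5 + 96.0 + 100.5 + 95.8 + 96.2) / 10 = 977.4000 / 10 = 97.7400
R̄ = (48.8 + 23.2 + 18.7 + 38.5 + 8.1 + 35.3 + 35.8 + 14.1 + 11.7 + 12.5) / 10 = 246.7000 / 10 = 24.6700
UCL = X̄̄ + A₂·R̄ = 97.7400 + 0.373 × 24.6700 = 106.9419

106.94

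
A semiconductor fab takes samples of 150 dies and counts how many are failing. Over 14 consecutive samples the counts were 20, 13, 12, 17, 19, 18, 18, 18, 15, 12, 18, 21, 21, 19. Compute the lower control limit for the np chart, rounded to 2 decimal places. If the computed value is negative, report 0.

p̄ = Σdᵢ / (k·n) = 241 / (14 × 150) = 0.11476
LCL = np̄ − 3·√(np̄(1−p̄)) = 17.2143 − 3 × 3.9037 = 5.5032

5.50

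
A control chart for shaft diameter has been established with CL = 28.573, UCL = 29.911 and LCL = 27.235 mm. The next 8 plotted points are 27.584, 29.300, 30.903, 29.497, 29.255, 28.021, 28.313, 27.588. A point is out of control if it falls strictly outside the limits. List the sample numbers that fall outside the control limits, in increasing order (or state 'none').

3

Compare each point to [27.235, 29.911]: sample 3 = 30.903 > UCL.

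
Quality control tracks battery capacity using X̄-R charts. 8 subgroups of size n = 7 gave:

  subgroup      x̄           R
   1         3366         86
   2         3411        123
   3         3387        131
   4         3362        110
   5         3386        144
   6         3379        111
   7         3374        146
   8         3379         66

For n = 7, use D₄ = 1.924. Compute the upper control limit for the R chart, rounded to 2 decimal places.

220.54

R̄ = (86 + 123 + 131 + 110 + 144 + 111 + 146 + 66) / 8 = 917.0000 / 8 = 114.6250
UCL_R = D₄·R̄ = 1.924 × 114.6250 = 220.5385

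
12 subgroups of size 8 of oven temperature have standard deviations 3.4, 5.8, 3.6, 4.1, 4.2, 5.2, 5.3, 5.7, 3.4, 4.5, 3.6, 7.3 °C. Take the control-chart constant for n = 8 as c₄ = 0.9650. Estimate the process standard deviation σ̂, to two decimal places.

4.84

s̄ = (3.4 + 5.8 + 3.6 + 4.1 + 4.2 + 5.2 + 5.3 + 5.7 + 3.4 + 4.5 + 3.6 + 7.3) / 12 = 4.6750
σ̂ = s̄ / c₄ = 4.6750 / 0.9650 = 4.8446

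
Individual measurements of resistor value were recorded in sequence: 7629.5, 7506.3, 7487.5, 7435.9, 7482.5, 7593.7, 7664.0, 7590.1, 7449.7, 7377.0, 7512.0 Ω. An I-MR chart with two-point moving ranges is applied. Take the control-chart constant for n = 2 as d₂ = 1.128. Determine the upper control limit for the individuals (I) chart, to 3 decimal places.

X̄ = (7629.5 + 7506.3 + 7487.5 + 7435.9 + 7482.5 + 7593.7 + 7664.0 + 7590.1 + 7449.7 + 7377.0 + 7512.0) / 11 = 7520.7455
Moving ranges: 123.2, 18.8, 51.6, 46.6, 111.2, 70.3, 73.9, 140.4, 72.7, 135.0; M̄R̄ = 843.7000 / 10 = 84.3700
UCL = X̄ + 3·M̄R̄/d₂ = 7520.7455 + 3 × 84.3700 / 1.128 = 7745.1338

7745.134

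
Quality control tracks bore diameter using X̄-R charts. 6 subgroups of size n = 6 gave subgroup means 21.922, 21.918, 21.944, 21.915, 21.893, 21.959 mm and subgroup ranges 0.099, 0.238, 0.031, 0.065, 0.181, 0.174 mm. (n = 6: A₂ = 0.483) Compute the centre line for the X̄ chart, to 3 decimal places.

21.925

X̄̄ = (21.922 + 21.918 + 21.944 + 21.915 + 21.893 + 21.959) / 6 = 131.5510 / 6 = 21.9252
CL = X̄̄ = 21.9252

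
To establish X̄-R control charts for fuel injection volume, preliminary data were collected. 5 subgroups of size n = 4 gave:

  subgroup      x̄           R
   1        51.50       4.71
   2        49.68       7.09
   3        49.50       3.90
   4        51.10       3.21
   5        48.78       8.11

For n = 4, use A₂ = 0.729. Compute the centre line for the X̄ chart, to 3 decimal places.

50.112

X̄̄ = (51.50 + 49.68 + 49.50 + 51.10 + 48.78) / 5 = 250.5600 / 5 = 50.1120
CL = X̄̄ = 50.1120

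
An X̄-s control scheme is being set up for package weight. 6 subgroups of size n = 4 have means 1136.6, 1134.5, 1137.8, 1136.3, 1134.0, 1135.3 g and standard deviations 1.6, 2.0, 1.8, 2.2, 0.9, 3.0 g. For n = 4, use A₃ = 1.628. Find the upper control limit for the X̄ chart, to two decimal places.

1138.87

X̄̄ = (1136.6 + 1134.5 + 1137.8 + 1136.3 + 1134.0 + 1135.3) / 6 = 1135.7500
s̄ = (1.6 + 2.0 + 1.8 + 2.2 + 0.9 + 3.0) / 6 = 1.9167
UCL = X̄̄ + A₃·s̄ = 1135.7500 + 1.628 × 1.9167 = 1138.8703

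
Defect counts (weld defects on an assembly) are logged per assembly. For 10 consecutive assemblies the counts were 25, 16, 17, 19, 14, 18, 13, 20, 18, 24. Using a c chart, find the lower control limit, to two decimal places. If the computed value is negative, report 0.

c̄ = (25 + 16 + 17 + 19 + 14 + 18 + 13 + 20 + 18 + 24) / 10 = 184 / 10 = 18.4000
LCL = c̄ − 3√c̄ = 18.4000 − 3 × 4.2895 = 5.5314

5.53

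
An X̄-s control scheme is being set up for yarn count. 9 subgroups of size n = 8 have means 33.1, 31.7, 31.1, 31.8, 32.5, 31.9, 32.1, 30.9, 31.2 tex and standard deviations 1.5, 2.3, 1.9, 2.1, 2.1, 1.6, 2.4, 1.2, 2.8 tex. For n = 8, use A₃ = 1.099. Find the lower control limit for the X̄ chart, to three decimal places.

X̄̄ = (33.1 + 31.7 + 31.1 + 31.8 + 32.5 + 31.9 + 32.1 + 30.9 + 31.2) / 9 = 31.8111
s̄ = (1.5 + 2.3 + 1.9 + 2.1 + 2.1 + 1.6 + 2.4 + 1.2 + 2.8) / 9 = 1.9889
LCL = X̄̄ − A₃·s̄ = 31.8111 − 1.099 × 1.9889 = 29.6253

29.625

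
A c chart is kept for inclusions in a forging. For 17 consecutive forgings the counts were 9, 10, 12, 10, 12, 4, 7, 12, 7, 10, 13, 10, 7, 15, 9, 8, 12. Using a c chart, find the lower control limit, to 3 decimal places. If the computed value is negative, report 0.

0.421

c̄ = (9 + 10 + 12 + 10 + 12 + 4 + 7 + 12 + 7 + 10 + 13 + 10 + 7 + 15 + 9 + 8 + 12) / 17 = 167 / 17 = 9.8235
LCL = c̄ − 3√c̄ = 9.8235 − 3 × 3.1343 = 0.4208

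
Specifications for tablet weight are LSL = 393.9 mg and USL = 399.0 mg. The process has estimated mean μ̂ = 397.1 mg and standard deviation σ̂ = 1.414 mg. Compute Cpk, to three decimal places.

0.448

Cpu = (USL − μ̂) / (3σ̂) = (399.0 − 397.1) / (3 × 1.414) = 0.4479; Cpl = (μ̂ − LSL) / (3σ̂) = (397.1 − 393.9) / (3 × 1.414) = 0.7544; Cpk = min(Cpu, Cpl) = 0.4479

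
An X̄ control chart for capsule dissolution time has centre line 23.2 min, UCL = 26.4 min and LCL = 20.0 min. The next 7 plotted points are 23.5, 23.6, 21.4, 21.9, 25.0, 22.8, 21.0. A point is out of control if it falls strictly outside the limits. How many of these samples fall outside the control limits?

0

All 7 points lie within [20.0, 26.4].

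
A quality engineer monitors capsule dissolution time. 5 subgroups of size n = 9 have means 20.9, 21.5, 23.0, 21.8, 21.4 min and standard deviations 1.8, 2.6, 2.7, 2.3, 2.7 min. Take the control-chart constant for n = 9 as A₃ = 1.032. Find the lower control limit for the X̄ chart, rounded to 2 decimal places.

19.22

X̄̄ = (20.9 + 21.5 + 23.0 + 21.8 + 21.4) / 5 = 21.7200
s̄ = (1.8 + 2.6 + 2.7 + 2.3 + 2.7) / 5 = 2.4200
LCL = X̄̄ − A₃·s̄ = 21.7200 − 1.032 × 2.4200 = 19.2226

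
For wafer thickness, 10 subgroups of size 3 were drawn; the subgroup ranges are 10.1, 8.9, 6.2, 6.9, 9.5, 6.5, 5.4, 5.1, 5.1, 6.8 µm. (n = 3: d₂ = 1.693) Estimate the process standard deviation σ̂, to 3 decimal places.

4.164

R̄ = (10.1 + 8.9 + 6.2 + 6.9 + 9.5 + 6.5 + 5.4 + 5.1 + 5.1 + 6.8) / 10 = 7.0500
σ̂ = R̄ / d₂ = 7.0500 / 1.693 = 4.1642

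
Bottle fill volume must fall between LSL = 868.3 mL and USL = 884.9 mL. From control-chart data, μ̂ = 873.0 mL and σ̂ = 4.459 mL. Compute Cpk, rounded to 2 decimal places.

Cpu = (USL − μ̂) / (3σ̂) = (884.9 − 873.0) / (3 × 4.459) = 0.8896; Cpl = (μ̂ − LSL) / (3σ̂) = (873.0 − 868.3) / (3 × 4.459) = 0.3513; Cpk = min(Cpu, Cpl) = 0.3513

0.35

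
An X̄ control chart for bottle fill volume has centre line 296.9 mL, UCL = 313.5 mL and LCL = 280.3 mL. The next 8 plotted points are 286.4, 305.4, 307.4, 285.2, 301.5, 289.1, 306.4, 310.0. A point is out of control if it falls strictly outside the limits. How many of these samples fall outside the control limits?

All 8 points lie within [280.3, 313.5].

0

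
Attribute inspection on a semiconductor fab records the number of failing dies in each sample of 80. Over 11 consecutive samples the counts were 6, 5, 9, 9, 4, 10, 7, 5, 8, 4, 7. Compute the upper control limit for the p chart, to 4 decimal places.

p̄ = Σdᵢ / (k·n) = 74 / (11 × 80) = 0.08409
UCL = p̄ + 3·√(p̄(1−p̄)/n) = 0.08409 + 3 × √(0.08409×0.91591/80) = 0.08409 + 3 × 0.03103 = 0.17718

0.1772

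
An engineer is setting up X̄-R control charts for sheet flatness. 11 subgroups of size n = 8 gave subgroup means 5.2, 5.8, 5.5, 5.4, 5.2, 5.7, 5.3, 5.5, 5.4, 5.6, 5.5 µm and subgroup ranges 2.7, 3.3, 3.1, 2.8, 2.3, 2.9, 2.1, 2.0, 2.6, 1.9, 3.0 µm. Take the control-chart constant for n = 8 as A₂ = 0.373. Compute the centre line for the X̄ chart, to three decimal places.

5.464

X̄̄ = (5.2 + 5.8 + 5.5 + 5.4 + 5.2 + 5.7 + 5.3 + 5.5 + 5.4 + 5.6 + 5.5) / 11 = 60.1000 / 11 = 5.4636
CL = X̄̄ = 5.4636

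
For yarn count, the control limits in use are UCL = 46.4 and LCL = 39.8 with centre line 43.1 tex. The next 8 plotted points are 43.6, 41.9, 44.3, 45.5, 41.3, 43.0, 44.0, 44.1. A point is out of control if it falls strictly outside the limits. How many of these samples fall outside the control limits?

All 8 points lie within [39.8, 46.4].

0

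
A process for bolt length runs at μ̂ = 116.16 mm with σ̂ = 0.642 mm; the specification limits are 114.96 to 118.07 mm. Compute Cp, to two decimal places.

Cp = (USL − LSL) / (6σ̂) = (118.07 − 114.96) / (6 × 0.642) = 3.1100 / 3.8520 = 0.8074

0.81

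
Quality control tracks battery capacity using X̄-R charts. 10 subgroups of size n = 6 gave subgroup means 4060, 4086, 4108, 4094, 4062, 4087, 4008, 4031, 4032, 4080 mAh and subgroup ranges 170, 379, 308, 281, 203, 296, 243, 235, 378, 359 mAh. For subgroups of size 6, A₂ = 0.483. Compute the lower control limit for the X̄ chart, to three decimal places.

X̄̄ = (4060 + 4086 + 4108 + 4094 + 4062 + 4087 + 4008 + 4031 + 4032 + 4080) / 10 = 40648.0000 / 10 = 4064.8000
R̄ = (170 + 379 + 308 + 281 + 203 + 296 + 243 + 235 + 378 + 359) / 10 = 2852.0000 / 10 = 285.2000
LCL = X̄̄ − A₂·R̄ = 4064.8000 − 0.483 × 285.2000 = 3927.0484

3927.048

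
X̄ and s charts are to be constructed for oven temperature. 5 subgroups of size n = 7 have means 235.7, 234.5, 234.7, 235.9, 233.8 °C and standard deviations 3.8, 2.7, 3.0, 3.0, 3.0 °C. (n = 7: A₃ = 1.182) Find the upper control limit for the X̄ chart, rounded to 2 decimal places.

X̄̄ = (235.7 + 234.5 + 234.7 + 235.9 + 233.8) / 5 = 234.9200
s̄ = (3.8 + 2.7 + 3.0 + 3.0 + 3.0) / 5 = 3.1000
UCL = X̄̄ + A₃·s̄ = 234.9200 + 1.182 × 3.1000 = 238.5842

238.58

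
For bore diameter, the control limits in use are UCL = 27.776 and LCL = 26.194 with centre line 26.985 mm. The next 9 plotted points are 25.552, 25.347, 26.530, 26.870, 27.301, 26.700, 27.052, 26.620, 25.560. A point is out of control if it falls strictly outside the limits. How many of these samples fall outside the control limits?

Compare each point to [26.194, 27.776]: sample 1 = 25.552 < LCL; sample 2 = 25.347 < LCL; sample 9 = 25.560 < LCL.

3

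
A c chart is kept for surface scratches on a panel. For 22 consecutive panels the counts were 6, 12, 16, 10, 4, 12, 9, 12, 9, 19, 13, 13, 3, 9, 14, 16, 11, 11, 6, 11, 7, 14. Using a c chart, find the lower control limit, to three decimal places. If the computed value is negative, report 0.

0.926

c̄ = (6 + 12 + 16 + 10 + 4 + 12 + 9 + 12 + 9 + 19 + 13 + 13 + 3 + 9 + 14 + 16 + 11 + 11 + 6 + 11 + 7 + 14) / 22 = 237 / 22 = 10.7727
LCL = c̄ − 3√c̄ = 10.7727 − 3 × 3.2822 = 0.9262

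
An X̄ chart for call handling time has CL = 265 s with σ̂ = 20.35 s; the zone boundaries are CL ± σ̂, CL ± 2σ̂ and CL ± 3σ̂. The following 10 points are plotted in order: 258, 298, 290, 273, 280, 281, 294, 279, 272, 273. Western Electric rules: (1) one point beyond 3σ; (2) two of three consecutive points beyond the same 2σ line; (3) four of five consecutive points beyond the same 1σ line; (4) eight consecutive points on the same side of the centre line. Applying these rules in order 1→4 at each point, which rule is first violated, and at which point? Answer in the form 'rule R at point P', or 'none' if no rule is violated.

Zone of each point (C = within 1σ̂, B = 1σ̂–2σ̂, A = 2σ̂–3σ̂, * = beyond 3σ̂; sign = side of CL): 1:-C, 2:+B, 3:+B, 4:+C, 5:+C, 6:+C, 7:+B, 8:+C, 9:+C, 10:+C
Rule 4 (eight consecutive points on the same side of the centre line) is satisfied at point 9.

rule 4 at point 9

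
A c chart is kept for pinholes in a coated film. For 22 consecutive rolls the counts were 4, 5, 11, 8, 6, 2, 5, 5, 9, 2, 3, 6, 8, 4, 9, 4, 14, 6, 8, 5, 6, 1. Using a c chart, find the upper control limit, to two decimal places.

13.28

c̄ = (4 + 5 + 11 + 8 + 6 + 2 + 5 + 5 + 9 + 2 + 3 + 6 + 8 + 4 + 9 + 4 + 14 + 6 + 8 + 5 + 6 + 1) / 22 = 131 / 22 = 5.9545
UCL = c̄ + 3√c̄ = 5.9545 + 3 × √5.9545 = 5.9545 + 3 × 2.4402 = 13.2751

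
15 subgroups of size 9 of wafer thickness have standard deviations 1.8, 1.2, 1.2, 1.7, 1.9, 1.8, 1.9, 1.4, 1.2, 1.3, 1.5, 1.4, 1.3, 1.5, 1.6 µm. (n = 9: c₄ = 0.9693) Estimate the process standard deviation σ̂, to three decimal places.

1.561

s̄ = (1.8 + 1.2 + 1.2 + 1.7 + 1.9 + 1.8 + 1.9 + 1.4 + 1.2 + 1.3 + 1.5 + 1.4 + 1.3 + 1.5 + 1.6) / 15 = 1.5133
σ̂ = s̄ / c₄ = 1.5133 / 0.9693 = 1.5613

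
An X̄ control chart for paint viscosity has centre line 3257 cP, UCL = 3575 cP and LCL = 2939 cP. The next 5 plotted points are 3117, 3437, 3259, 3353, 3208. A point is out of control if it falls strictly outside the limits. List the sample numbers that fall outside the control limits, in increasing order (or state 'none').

none

All 5 points lie within [2939, 3575].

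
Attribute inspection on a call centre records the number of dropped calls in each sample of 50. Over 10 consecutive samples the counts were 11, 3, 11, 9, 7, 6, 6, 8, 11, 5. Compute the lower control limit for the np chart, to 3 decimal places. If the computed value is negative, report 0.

p̄ = Σdᵢ / (k·n) = 77 / (10 × 50) = 0.15400
LCL = np̄ − 3·√(np̄(1−p̄)) = 7.7000 − 3 × 2.5523 = 0.0431

0.043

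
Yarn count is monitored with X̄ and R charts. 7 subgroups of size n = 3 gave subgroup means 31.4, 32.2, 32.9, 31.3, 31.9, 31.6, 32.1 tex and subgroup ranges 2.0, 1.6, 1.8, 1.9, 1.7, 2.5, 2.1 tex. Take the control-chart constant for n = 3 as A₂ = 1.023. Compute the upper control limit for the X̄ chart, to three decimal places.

X̄̄ = (31.4 + 32.2 + 32.9 + 31.3 + 31.9 + 31.6 + 32.1) / 7 = 223.4000 / 7 = 31.9143
R̄ = (2.0 + 1.6 + 1.8 + 1.9 + 1.7 + 2.5 + 2.1) / 7 = 13.6000 / 7 = 1.9429
UCL = X̄̄ + A₂·R̄ = 31.9143 + 1.023 × 1.9429 = 33.9018

33.902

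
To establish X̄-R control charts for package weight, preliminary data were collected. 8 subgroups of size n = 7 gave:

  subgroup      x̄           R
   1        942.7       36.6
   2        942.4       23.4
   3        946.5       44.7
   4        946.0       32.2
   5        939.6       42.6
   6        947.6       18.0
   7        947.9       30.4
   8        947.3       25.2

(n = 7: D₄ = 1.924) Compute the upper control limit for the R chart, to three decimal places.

R̄ = (36.6 + 23.4 + 44.7 + 32.2 + 42.6 + 18.0 + 30.4 + 25.2) / 8 = 253.1000 / 8 = 31.6375
UCL_R = D₄·R̄ = 1.924 × 31.6375 = 60.8705

60.871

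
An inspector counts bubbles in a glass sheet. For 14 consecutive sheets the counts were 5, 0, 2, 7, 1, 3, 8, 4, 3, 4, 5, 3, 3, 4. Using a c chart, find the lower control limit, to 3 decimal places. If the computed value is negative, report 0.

c̄ = (5 + 0 + 2 + 7 + 1 + 3 + 8 + 4 + 3 + 4 + 5 + 3 + 3 + 4) / 14 = 52 / 14 = 3.7143
LCL = c̄ − 3√c̄ = 3.7143 − 3 × 1.9272 = -2.0675 → 0 (cannot be negative)

0.000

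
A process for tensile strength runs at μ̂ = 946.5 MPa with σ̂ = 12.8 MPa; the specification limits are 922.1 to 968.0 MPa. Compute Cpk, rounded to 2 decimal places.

Cpu = (USL − μ̂) / (3σ̂) = (968.0 − 946.5) / (3 × 12.8) = 0.5599; Cpl = (μ̂ − LSL) / (3σ̂) = (946.5 − 922.1) / (3 × 12.8) = 0.6354; Cpk = min(Cpu, Cpl) = 0.5599

0.56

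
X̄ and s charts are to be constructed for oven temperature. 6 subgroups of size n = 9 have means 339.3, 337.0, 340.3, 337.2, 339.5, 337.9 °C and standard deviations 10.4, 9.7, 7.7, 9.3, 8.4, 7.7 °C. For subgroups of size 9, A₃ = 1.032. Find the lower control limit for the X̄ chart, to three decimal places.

329.383

X̄̄ = (339.3 + 337.0 + 340.3 + 337.2 + 339.5 + 337.9) / 6 = 338.5333
s̄ = (10.4 + 9.7 + 7.7 + 9.3 + 8.4 + 7.7) / 6 = 8.8667
LCL = X̄̄ − A₃·s̄ = 338.5333 − 1.032 × 8.8667 = 329.3829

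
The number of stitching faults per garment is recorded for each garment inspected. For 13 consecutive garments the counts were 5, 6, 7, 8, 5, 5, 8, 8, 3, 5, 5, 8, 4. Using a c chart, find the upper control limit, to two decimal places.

c̄ = (5 + 6 + 7 + 8 + 5 + 5 + 8 + 8 + 3 + 5 + 5 + 8 + 4) / 13 = 77 / 13 = 5.9231
UCL = c̄ + 3√c̄ = 5.9231 + 3 × √5.9231 = 5.9231 + 3 × 2.4337 = 13.2243

13.22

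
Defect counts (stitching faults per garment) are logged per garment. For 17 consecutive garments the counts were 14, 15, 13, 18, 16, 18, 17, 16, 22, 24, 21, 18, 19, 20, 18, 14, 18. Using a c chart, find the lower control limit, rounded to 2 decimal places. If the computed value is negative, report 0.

c̄ = (14 + 15 + 13 + 18 + 16 + 18 + 17 + 16 + 22 + 24 + 21 + 18 + 19 + 20 + 18 + 14 + 18) / 17 = 301 / 17 = 17.7059
LCL = c̄ − 3√c̄ = 17.7059 − 3 × 4.2078 = 5.0824

5.08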